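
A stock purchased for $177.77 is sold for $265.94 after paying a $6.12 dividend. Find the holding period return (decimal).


Formula: HPR = (P1 - P0 + D) / P0
Gain: $265.94 - $177.77 + $6.12 = $94.29
HPR = $94.29 / $177.77 = 0.5304

0.5304


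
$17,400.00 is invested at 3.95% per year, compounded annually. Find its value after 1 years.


Formula: FV = P * (1 + r)^n
Substituting: FV = $17,400.00 * (1 + 0.0395)^1
Growth factor: (1.0395)^1 = 1.0395
FV = $17,400.00 * 1.0395 = $18,087.30

$18,087.30


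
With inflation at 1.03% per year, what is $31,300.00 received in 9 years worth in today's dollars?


Formula: Real value = nominal / (1 + inflation)^years
Price level: (1 + 0.0103)^9 = 1.096612
Real value = $31,300.00 / 1.096612 = $28,542.44

$28,542.44


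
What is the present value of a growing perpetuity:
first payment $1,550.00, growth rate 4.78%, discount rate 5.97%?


Formula: PV = C / (r - g)
Spread: r - g = 0.0597 - 0.0478 = 0.0119
Substituting: PV = $1,550.00 / 0.0119
PV = $130,252.10

$130,252.10


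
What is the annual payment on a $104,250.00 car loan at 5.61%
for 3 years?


Formula: PMT = PV * r / (1 - (1+r)^(-n))
Denominator: 1 - (1 + 0.0561)^(-3) = 0.151045
Numerator: $104,250.00 * 0.0561 = 5848.425
PMT = 5848.425 / 0.151045 = $38,719.85

$38,719.85


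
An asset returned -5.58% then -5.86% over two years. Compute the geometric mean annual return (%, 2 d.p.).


Formula: Geometric mean = ((1+r1)*(1+r2))^(1/2) - 1
Product: (1 + -0.0558) * (1 + -0.0586) = 0.9442 * 0.9414 = 0.88887
Square root: 0.88887^0.5 = 0.942799
Geometric mean = 0.942799 - 1 = -0.057201
As percentage: -5.72%

-5.72%


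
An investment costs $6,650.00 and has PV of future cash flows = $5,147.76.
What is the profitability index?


Formula: PI = PV(cash flows) / initial investment
Substituting: PI = $5,147.76 / $6,650.00
PI = 0.7741

0.7741


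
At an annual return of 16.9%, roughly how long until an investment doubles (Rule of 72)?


Formula: Years ≈ 72 / r
Substituting: Years ≈ 72 / 16.9
Years ≈ 4.3

4.3 years


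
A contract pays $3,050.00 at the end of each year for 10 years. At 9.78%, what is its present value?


Formula: PV = PMT * (1 - (1+r)^(-n)) / r
Discount factor: (1 + 0.0978)^(-10) = 0.39334
Bracket: 1 - 0.39334 = 0.60666
PV = $3,050.00 * 0.60666 / 0.0978 = $18,919.37

$18,919.37


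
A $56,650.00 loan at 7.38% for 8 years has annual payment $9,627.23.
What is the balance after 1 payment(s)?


Formula: Balance = PV*(1+r)^k - PMT*((1+r)^k - 1)/r
Growth: (1 + 0.0738)^1 = 1.0738
Accumulated factor: ((1+r)^k - 1)/r = 1.0
Balance = $56,650.00 * 1.0738 - $9,627.23 * 1.0
Balance = $51,203.54

$51,203.54


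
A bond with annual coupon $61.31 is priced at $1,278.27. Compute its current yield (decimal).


Formula: Current yield = annual coupon / price
Substituting: CY = $61.31 / $1,278.27
CY = 0.047963

0.047963


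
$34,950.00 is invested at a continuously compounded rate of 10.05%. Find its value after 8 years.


Formula: FV = P * e^(r*t)
Exponent: r*t = 0.1005 * 8 = 0.804
e^(0.804) = 2.234461
FV = $34,950.00 * 2.234461 = $78,094.41

$78,094.41


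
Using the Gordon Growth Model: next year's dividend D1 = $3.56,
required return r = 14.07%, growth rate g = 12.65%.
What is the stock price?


Formula: P = D1 / (r - g)
Spread: r - g = 0.1407 - 0.1265 = 0.0142
Substituting: P = $3.56 / 0.0142
P = $250.70

$250.70


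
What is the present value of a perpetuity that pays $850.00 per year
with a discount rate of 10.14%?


Formula: PV = C / r
Substituting: PV = $850.00 / 0.1014
PV = $8,382.64

$8,382.64


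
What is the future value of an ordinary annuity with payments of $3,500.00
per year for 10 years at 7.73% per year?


Formula: FV = PMT * ((1+r)^n - 1) / r
Growth factor: (1 + 0.0773)^10 = 2.105555
Numerator: 2.105555 - 1 = 1.105555
FV = $3,500.00 * 1.105555 / 0.0773 = $50,057.47

$50,057.47


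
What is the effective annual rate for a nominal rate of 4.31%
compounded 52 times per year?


Formula: EAR = (1 + r/m)^m - 1
Period rate: r/m = 0.0431 / 52 = 0.000829
Compounding: (1 + 0.000829)^52 = 1.044024
EAR = 1.044024 - 1 = 0.044024

0.044024


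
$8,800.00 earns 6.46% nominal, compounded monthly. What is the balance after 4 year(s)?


Formula: FV = P * (1 + r/m)^(m*t)
Period rate: r/m = 0.0646 / 12 = 0.005383
Total periods: m*t = 12 * 4 = 48
Growth factor: (1 + 0.005383)^48 = 1.29396
FV = $8,800.00 * 1.29396 = $11,386.84

$11,386.84


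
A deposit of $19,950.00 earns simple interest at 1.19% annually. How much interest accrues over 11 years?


Formula: I = P * r * t
Substituting: I = $19,950.00 * 0.0119 * 11
Step: I = $19,950.00 * 0.1309
I = $2,611.46

$2,611.46


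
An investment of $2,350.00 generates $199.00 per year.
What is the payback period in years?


Formula: Payback = investment / annual cash flow
Substituting: Payback = $2,350.00 / $199.00
Payback = 11.809 years

11.809 years


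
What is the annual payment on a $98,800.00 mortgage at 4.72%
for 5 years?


Formula: PMT = PV * r / (1 - (1+r)^(-n))
Denominator: 1 - (1 + 0.0472)^(-5) = 0.205943
Numerator: $98,800.00 * 0.0472 = 4663.36
PMT = 4663.36 / 0.205943 = $22,643.97

$22,643.97


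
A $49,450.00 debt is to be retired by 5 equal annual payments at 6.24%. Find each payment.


Formula: PMT = PV * r / (1 - (1+r)^(-n))
Denominator: 1 - (1 + 0.0624)^(-5) = 0.261144
Numerator: $49,450.00 * 0.0624 = 3085.68
PMT = 3085.68 / 0.261144 = $11,816.00

$11,816.00


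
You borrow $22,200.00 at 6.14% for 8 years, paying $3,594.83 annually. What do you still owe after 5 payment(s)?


Formula: Balance = PV*(1+r)^k - PMT*((1+r)^k - 1)/r
Growth: (1 + 0.0614)^5 = 1.347086
Accumulated factor: ((1+r)^k - 1)/r = 5.652871
Balance = $22,200.00 * 1.347086 - $3,594.83 * 5.652871
Balance = $9,584.20

$9,584.20


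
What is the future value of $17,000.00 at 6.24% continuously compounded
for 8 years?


Formula: FV = P * e^(r*t)
Exponent: r*t = 0.0624 * 8 = 0.4992
e^(0.4992) = 1.647403
FV = $17,000.00 * 1.647403 = $28,005.85

$28,005.85


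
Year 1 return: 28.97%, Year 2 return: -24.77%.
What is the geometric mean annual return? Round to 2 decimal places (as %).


Formula: Geometric mean = ((1+r1)*(1+r2))^(1/2) - 1
Product: (1 + 0.2897) * (1 + -0.2477) = 1.2897 * 0.7523 = 0.970241
Square root: 0.970241^0.5 = 0.985008
Geometric mean = 0.985008 - 1 = -0.014992
As percentage: -1.50%

-1.50%


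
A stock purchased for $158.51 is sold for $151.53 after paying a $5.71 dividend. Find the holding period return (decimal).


Formula: HPR = (P1 - P0 + D) / P0
Gain: $151.53 - $158.51 + $5.71 = -$1.27
HPR = -$1.27 / $158.51 = -0.008

-0.008


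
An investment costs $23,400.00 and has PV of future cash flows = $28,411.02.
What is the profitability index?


Formula: PI = PV(cash flows) / initial investment
Substituting: PI = $28,411.02 / $23,400.00
PI = 1.2141

1.2141


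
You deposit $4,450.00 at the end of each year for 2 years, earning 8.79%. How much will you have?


Formula: FV = PMT * ((1+r)^n - 1) / r
Growth factor: (1 + 0.0879)^2 = 1.183526
Numerator: 1.183526 - 1 = 0.183526
FV = $4,450.00 * 0.183526 / 0.0879 = $9,291.16

$9,291.16


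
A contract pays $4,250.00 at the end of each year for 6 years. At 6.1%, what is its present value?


Formula: PV = PMT * (1 - (1+r)^(-n)) / r
Discount factor: (1 + 0.061)^(-6) = 0.700983
Bracket: 1 - 0.700983 = 0.299017
PV = $4,250.00 * 0.299017 / 0.061 = $20,833.13

$20,833.13


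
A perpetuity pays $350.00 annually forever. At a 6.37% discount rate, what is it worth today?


Formula: PV = C / r
Substituting: PV = $350.00 / 0.0637
PV = $5,494.51

$5,494.51


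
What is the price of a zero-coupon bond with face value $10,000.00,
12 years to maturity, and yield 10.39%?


Formula: Price = FV / (1 + r)^n
Substituting: Price = $10,000.00 / (1 + 0.1039)^12
Discount factor: (1.1039)^12 = 3.274589
Price = $10,000.00 / 3.274589 = $3,053.82

$3,053.82


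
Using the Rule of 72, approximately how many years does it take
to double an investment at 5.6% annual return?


Formula: Years ≈ 72 / r
Substituting: Years ≈ 72 / 5.6
Years ≈ 12.9

12.9 years


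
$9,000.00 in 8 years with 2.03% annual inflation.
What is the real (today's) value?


Formula: Real value = nominal / (1 + inflation)^years
Price level: (1 + 0.0203)^8 = 1.174419
Real value = $9,000.00 / 1.174419 = $7,663.36

$7,663.36


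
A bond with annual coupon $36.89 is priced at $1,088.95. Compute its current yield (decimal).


Formula: Current yield = annual coupon / price
Substituting: CY = $36.89 / $1,088.95
CY = 0.033877

0.033877


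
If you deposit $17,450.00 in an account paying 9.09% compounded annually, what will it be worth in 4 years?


Formula: FV = P * (1 + r)^n
Substituting: FV = $17,450.00 * (1 + 0.0909)^4
Growth factor: (1.0909)^4 = 1.416249
FV = $17,450.00 * 1.416249 = $24,713.55

$24,713.55


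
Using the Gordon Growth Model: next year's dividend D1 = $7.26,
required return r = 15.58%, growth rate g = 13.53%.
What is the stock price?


Formula: P = D1 / (r - g)
Spread: r - g = 0.1558 - 0.1353 = 0.0205
Substituting: P = $7.26 / 0.0205
P = $354.15

$354.15


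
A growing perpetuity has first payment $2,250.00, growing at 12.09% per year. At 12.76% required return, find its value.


Formula: PV = C / (r - g)
Spread: r - g = 0.1276 - 0.1209 = 0.0067
Substituting: PV = $2,250.00 / 0.0067
PV = $335,820.90

$335,820.90


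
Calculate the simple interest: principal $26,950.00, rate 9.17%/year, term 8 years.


Formula: I = P * r * t
Substituting: I = $26,950.00 * 0.0917 * 8
Step: I = $26,950.00 * 0.7336
I = $19,770.52

$19,770.52


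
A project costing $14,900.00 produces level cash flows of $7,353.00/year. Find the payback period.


Formula: Payback = investment / annual cash flow
Substituting: Payback = $14,900.00 / $7,353.00
Payback = 2.0264 years

2.0264 years


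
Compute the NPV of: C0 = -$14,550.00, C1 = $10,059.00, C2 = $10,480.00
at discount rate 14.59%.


Formula: NPV = C0 + C1/(1+r) + C2/(1+r)^2
Discount C1: $10,059.00 / (1 + 0.1459) = $8,778.25
Discount C2: $10,480.00 / (1 + 0.1459)^2 = $7,981.19
NPV = -$14,550.00 + $8,778.25 + $7,981.19 = $2,209.45

$2,209.45


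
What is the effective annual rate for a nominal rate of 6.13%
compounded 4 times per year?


Formula: EAR = (1 + r/m)^m - 1
Period rate: r/m = 0.0613 / 4 = 0.015325
Compounding: (1 + 0.015325)^4 = 1.062724
EAR = 1.062724 - 1 = 0.062724

0.062724


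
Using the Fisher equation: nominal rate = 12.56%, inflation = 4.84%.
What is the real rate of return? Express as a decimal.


Formula: (1 + r_real) = (1 + r_nom) / (1 + inflation)
Substituting: (1 + r_real) = 1.1256 / 1.0484
(1 + r_real) = 1.073636
r_real = 1.073636 - 1 = 0.073636

0.073636


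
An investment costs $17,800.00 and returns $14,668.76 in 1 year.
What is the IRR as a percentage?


Formula: IRR = C1/C0 - 1
Substituting: IRR = $14,668.76 / $17,800.00 - 1
Ratio: 0.824088 - 1 = -0.175912
IRR = -17.5912%

-17.5912%


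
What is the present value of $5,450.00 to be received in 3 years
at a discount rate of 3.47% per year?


Formula: PV = FV / (1 + r)^n
Substituting: PV = $5,450.00 / (1 + 0.0347)^3
Discount factor: (1.0347)^3 = 1.107754
PV = $5,450.00 / 1.107754 = $4,919.86

$4,919.86


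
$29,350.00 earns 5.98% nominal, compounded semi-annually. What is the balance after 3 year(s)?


Formula: FV = P * (1 + r/m)^(m*t)
Period rate: r/m = 0.0598 / 2 = 0.0299
Total periods: m*t = 2 * 3 = 6
Growth factor: (1 + 0.0299)^6 = 1.193357
FV = $29,350.00 * 1.193357 = $35,025.03

$35,025.03


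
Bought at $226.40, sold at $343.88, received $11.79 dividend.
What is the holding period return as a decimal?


Formula: HPR = (P1 - P0 + D) / P0
Gain: $343.88 - $226.40 + $11.79 = $129.27
HPR = $129.27 / $226.40 = 0.571

0.571


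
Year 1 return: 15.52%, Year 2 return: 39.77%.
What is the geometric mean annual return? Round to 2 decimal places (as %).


Formula: Geometric mean = ((1+r1)*(1+r2))^(1/2) - 1
Product: (1 + 0.1552) * (1 + 0.3977) = 1.1552 * 1.3977 = 1.614623
Square root: 1.614623^0.5 = 1.270678
Geometric mean = 1.270678 - 1 = 0.270678
As percentage: 27.07%

27.07%


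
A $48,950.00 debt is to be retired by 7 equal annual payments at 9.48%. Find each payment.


Formula: PMT = PV * r / (1 - (1+r)^(-n))
Denominator: 1 - (1 + 0.0948)^(-7) = 0.469535
Numerator: $48,950.00 * 0.0948 = 4640.46
PMT = 4640.46 / 0.469535 = $9,883.09

$9,883.09


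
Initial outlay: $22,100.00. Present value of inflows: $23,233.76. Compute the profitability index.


Formula: PI = PV(cash flows) / initial investment
Substituting: PI = $23,233.76 / $22,100.00
PI = 1.0513

1.0513


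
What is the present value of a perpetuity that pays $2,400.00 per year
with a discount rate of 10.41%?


Formula: PV = C / r
Substituting: PV = $2,400.00 / 0.1041
PV = $23,054.76

$23,054.76


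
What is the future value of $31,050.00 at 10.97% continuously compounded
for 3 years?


Formula: FV = P * e^(r*t)
Exponent: r*t = 0.1097 * 3 = 0.3291
e^(0.3291) = 1.389717
FV = $31,050.00 * 1.389717 = $43,150.71

$43,150.71


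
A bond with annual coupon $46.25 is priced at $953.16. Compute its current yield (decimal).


Formula: Current yield = annual coupon / price
Substituting: CY = $46.25 / $953.16
CY = 0.048523

0.048523


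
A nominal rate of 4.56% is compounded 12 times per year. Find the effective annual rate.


Formula: EAR = (1 + r/m)^m - 1
Period rate: r/m = 0.0456 / 12 = 0.0038
Compounding: (1 + 0.0038)^12 = 1.046565
EAR = 1.046565 - 1 = 0.046565

0.046565


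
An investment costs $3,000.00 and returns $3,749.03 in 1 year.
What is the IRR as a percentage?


Formula: IRR = C1/C0 - 1
Substituting: IRR = $3,749.03 / $3,000.00 - 1
Ratio: 1.249677 - 1 = 0.249677
IRR = 24.9677%

24.9677%


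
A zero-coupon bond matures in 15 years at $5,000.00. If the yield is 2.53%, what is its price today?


Formula: Price = FV / (1 + r)^n
Substituting: Price = $5,000.00 / (1 + 0.0253)^15
Discount factor: (1.0253)^15 = 1.45467
Price = $5,000.00 / 1.45467 = $3,437.21

$3,437.21


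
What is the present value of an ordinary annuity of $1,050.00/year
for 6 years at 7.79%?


Formula: PV = PMT * (1 - (1+r)^(-n)) / r
Discount factor: (1 + 0.0779)^(-6) = 0.637572
Bracket: 1 - 0.637572 = 0.362428
PV = $1,050.00 * 0.362428 / 0.0779 = $4,885.10

$4,885.10


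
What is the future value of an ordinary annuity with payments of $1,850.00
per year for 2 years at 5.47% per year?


Formula: FV = PMT * ((1+r)^n - 1) / r
Growth factor: (1 + 0.0547)^2 = 1.112392
Numerator: 1.112392 - 1 = 0.112392
FV = $1,850.00 * 0.112392 / 0.0547 = $3,801.20

$3,801.20


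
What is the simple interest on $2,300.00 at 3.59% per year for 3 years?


Formula: I = P * r * t
Substituting: I = $2,300.00 * 0.0359 * 3
Step: I = $2,300.00 * 0.1077
I = $247.71

$247.71


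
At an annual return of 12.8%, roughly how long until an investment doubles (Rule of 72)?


Formula: Years ≈ 72 / r
Substituting: Years ≈ 72 / 12.8
Years ≈ 5.6

5.6 years


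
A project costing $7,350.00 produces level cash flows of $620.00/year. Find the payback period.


Formula: Payback = investment / annual cash flow
Substituting: Payback = $7,350.00 / $620.00
Payback = 11.8548 years

11.8548 years


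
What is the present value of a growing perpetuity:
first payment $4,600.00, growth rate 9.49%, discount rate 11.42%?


Formula: PV = C / (r - g)
Spread: r - g = 0.1142 - 0.0949 = 0.0193
Substituting: PV = $4,600.00 / 0.0193
PV = $238,341.97

$238,341.97


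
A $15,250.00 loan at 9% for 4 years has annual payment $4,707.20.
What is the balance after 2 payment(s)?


Formula: Balance = PV*(1+r)^k - PMT*((1+r)^k - 1)/r
Growth: (1 + 0.09)^2 = 1.1881
Accumulated factor: ((1+r)^k - 1)/r = 2.09
Balance = $15,250.00 * 1.1881 - $4,707.20 * 2.09
Balance = $8,280.48

$8,280.48


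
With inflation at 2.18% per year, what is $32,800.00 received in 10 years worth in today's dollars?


Formula: Real value = nominal / (1 + inflation)^years
Price level: (1 + 0.0218)^10 = 1.240678
Real value = $32,800.00 / 1.240678 = $26,437.16

$26,437.16


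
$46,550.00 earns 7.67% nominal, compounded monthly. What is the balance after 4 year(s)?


Formula: FV = P * (1 + r/m)^(m*t)
Period rate: r/m = 0.0767 / 12 = 0.006392
Total periods: m*t = 12 * 4 = 48
Growth factor: (1 + 0.006392)^48 = 1.357743
FV = $46,550.00 * 1.357743 = $63,202.93

$63,202.93


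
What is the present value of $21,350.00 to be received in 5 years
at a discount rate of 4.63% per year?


Formula: PV = FV / (1 + r)^n
Substituting: PV = $21,350.00 / (1 + 0.0463)^5
Discount factor: (1.0463)^5 = 1.253953
PV = $21,350.00 / 1.253953 = $17,026.16

$17,026.16


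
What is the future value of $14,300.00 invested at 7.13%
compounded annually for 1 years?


Formula: FV = P * (1 + r)^n
Substituting: FV = $14,300.00 * (1 + 0.0713)^1
Growth factor: (1.0713)^1 = 1.0713
FV = $14,300.00 * 1.0713 = $15,319.59

$15,319.59


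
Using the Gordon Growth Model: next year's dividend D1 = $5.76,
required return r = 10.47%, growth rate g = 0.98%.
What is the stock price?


Formula: P = D1 / (r - g)
Spread: r - g = 0.1047 - 0.0098 = 0.0949
Substituting: P = $5.76 / 0.0949
P = $60.70

$60.70


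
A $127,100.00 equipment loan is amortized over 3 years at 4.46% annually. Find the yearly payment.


Formula: PMT = PV * r / (1 - (1+r)^(-n))
Denominator: 1 - (1 + 0.0446)^(-3) = 0.122696
Numerator: $127,100.00 * 0.0446 = 5668.66
PMT = 5668.66 / 0.122696 = $46,200.72

$46,200.72


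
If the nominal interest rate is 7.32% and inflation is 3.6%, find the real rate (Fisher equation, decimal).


Formula: (1 + r_real) = (1 + r_nom) / (1 + inflation)
Substituting: (1 + r_real) = 1.0732 / 1.036
(1 + r_real) = 1.035907
r_real = 1.035907 - 1 = 0.035907

0.035907


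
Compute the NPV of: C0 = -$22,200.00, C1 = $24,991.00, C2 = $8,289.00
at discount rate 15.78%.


Formula: NPV = C0 + C1/(1+r) + C2/(1+r)^2
Discount C1: $24,991.00 / (1 + 0.1578) = $21,584.90
Discount C2: $8,289.00 / (1 + 0.1578)^2 = $6,183.51
NPV = -$22,200.00 + $21,584.90 + $6,183.51 = $5,568.41

$5,568.41


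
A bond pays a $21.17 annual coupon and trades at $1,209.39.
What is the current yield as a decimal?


Formula: Current yield = annual coupon / price
Substituting: CY = $21.17 / $1,209.39
CY = 0.017505

0.017505


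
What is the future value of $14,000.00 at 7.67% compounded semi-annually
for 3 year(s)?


Formula: FV = P * (1 + r/m)^(m*t)
Period rate: r/m = 0.0767 / 2 = 0.03835
Total periods: m*t = 2 * 3 = 6
Growth factor: (1 + 0.03835)^6 = 1.253322
FV = $14,000.00 * 1.253322 = $17,546.51

$17,546.51


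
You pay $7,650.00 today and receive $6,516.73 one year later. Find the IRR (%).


Formula: IRR = C1/C0 - 1
Substituting: IRR = $6,516.73 / $7,650.00 - 1
Ratio: 0.85186 - 1 = -0.14814
IRR = -14.814%

-14.814%


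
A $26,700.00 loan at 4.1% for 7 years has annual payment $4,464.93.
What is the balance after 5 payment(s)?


Formula: Balance = PV*(1+r)^k - PMT*((1+r)^k - 1)/r
Growth: (1 + 0.041)^5 = 1.222513
Accumulated factor: ((1+r)^k - 1)/r = 5.427157
Balance = $26,700.00 * 1.222513 - $4,464.93 * 5.427157
Balance = $8,409.23

$8,409.23


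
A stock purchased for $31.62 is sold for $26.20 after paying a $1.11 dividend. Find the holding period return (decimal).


Formula: HPR = (P1 - P0 + D) / P0
Gain: $26.20 - $31.62 + $1.11 = -$4.31
HPR = -$4.31 / $31.62 = -0.1363

-0.1363


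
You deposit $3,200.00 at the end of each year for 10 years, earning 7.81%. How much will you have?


Formula: FV = PMT * ((1+r)^n - 1) / r
Growth factor: (1 + 0.0781)^10 = 2.121243
Numerator: 2.121243 - 1 = 1.121243
FV = $3,200.00 * 1.121243 / 0.0781 = $45,940.82

$45,940.82


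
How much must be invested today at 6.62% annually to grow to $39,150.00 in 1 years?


Formula: PV = FV / (1 + r)^n
Substituting: PV = $39,150.00 / (1 + 0.0662)^1
Discount factor: (1.0662)^1 = 1.0662
PV = $39,150.00 / 1.0662 = $36,719.19

$36,719.19


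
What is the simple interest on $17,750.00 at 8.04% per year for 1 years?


Formula: I = P * r * t
Substituting: I = $17,750.00 * 0.0804 * 1
Step: I = $17,750.00 * 0.0804
I = $1,427.10

$1,427.10


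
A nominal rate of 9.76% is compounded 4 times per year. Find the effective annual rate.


Formula: EAR = (1 + r/m)^m - 1
Period rate: r/m = 0.0976 / 4 = 0.0244
Compounding: (1 + 0.0244)^4 = 1.101231
EAR = 1.101231 - 1 = 0.101231

0.101231


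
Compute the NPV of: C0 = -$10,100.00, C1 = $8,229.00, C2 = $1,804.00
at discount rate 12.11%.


Formula: NPV = C0 + C1/(1+r) + C2/(1+r)^2
Discount C1: $8,229.00 / (1 + 0.1211) = $7,340.11
Discount C2: $1,804.00 / (1 + 0.1211)^2 = $1,435.32
NPV = -$10,100.00 + $7,340.11 + $1,435.32 = -$1,324.57

-$1,324.57


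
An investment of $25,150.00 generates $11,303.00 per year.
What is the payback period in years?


Formula: Payback = investment / annual cash flow
Substituting: Payback = $25,150.00 / $11,303.00
Payback = 2.2251 years

2.2251 years


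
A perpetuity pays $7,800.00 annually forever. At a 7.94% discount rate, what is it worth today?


Formula: PV = C / r
Substituting: PV = $7,800.00 / 0.0794
PV = $98,236.78

$98,236.78


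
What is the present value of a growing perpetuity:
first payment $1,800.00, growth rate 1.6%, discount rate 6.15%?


Formula: PV = C / (r - g)
Spread: r - g = 0.0615 - 0.016 = 0.0455
Substituting: PV = $1,800.00 / 0.0455
PV = $39,560.44

$39,560.44


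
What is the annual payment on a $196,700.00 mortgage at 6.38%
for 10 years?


Formula: PMT = PV * r / (1 - (1+r)^(-n))
Denominator: 1 - (1 + 0.0638)^(-10) = 0.461234
Numerator: $196,700.00 * 0.0638 = 12549.46
PMT = 12549.46 / 0.461234 = $27,208.44

$27,208.44


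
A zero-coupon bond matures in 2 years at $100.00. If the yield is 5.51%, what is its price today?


Formula: Price = FV / (1 + r)^n
Substituting: Price = $100.00 / (1 + 0.0551)^2
Discount factor: (1.0551)^2 = 1.113236
Price = $100.00 / 1.113236 = $89.83

$89.83


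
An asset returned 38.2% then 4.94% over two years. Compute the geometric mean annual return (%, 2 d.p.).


Formula: Geometric mean = ((1+r1)*(1+r2))^(1/2) - 1
Product: (1 + 0.382) * (1 + 0.0494) = 1.382 * 1.0494 = 1.450271
Square root: 1.450271^0.5 = 1.204272
Geometric mean = 1.204272 - 1 = 0.204272
As percentage: 20.43%

20.43%


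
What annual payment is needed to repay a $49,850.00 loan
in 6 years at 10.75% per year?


Formula: PMT = PV * r / (1 - (1+r)^(-n))
Denominator: 1 - (1 + 0.1075)^(-6) = 0.458077
Numerator: $49,850.00 * 0.1075 = 5358.875
PMT = 5358.875 / 0.458077 = $11,698.63

$11,698.63


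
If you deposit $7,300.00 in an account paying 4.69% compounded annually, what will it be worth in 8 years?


Formula: FV = P * (1 + r)^n
Substituting: FV = $7,300.00 * (1 + 0.0469)^8
Growth factor: (1.0469)^8 = 1.442918
FV = $7,300.00 * 1.442918 = $10,533.30

$10,533.30


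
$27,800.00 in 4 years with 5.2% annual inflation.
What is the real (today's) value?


Formula: Real value = nominal / (1 + inflation)^years
Price level: (1 + 0.052)^4 = 1.224794
Real value = $27,800.00 / 1.224794 = $22,697.70

$22,697.70


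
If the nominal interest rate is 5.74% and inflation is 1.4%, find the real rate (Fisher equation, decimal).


Formula: (1 + r_real) = (1 + r_nom) / (1 + inflation)
Substituting: (1 + r_real) = 1.0574 / 1.014
(1 + r_real) = 1.042801
r_real = 1.042801 - 1 = 0.042801

0.042801


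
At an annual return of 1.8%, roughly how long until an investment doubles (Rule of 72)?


Formula: Years ≈ 72 / r
Substituting: Years ≈ 72 / 1.8
Years ≈ 40.0

40.0 years


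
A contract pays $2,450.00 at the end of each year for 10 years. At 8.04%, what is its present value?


Formula: PV = PMT * (1 - (1+r)^(-n)) / r
Discount factor: (1 + 0.0804)^(-10) = 0.461481
Bracket: 1 - 0.461481 = 0.538519
PV = $2,450.00 * 0.538519 / 0.0804 = $16,410.08

$16,410.08


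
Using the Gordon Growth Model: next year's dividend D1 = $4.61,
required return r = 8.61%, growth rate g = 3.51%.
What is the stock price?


Formula: P = D1 / (r - g)
Spread: r - g = 0.0861 - 0.0351 = 0.051
Substituting: P = $4.61 / 0.051
P = $90.39

$90.39


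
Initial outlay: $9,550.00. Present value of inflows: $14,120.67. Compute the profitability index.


Formula: PI = PV(cash flows) / initial investment
Substituting: PI = $14,120.67 / $9,550.00
PI = 1.4786

1.4786


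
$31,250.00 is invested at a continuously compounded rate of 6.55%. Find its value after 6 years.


Formula: FV = P * e^(r*t)
Exponent: r*t = 0.0655 * 6 = 0.393
e^(0.393) = 1.481418
FV = $31,250.00 * 1.481418 = $46,294.32

$46,294.32


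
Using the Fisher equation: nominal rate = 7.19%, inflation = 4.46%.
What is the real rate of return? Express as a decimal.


Formula: (1 + r_real) = (1 + r_nom) / (1 + inflation)
Substituting: (1 + r_real) = 1.0719 / 1.0446
(1 + r_real) = 1.026134
r_real = 1.026134 - 1 = 0.026134

0.026134


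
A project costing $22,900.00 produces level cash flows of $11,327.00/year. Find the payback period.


Formula: Payback = investment / annual cash flow
Substituting: Payback = $22,900.00 / $11,327.00
Payback = 2.0217 years

2.0217 years


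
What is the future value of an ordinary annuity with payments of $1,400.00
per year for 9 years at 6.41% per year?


Formula: FV = PMT * ((1+r)^n - 1) / r
Growth factor: (1 + 0.0641)^9 = 1.74921
Numerator: 1.74921 - 1 = 0.74921
FV = $1,400.00 * 0.74921 / 0.0641 = $16,363.40

$16,363.40


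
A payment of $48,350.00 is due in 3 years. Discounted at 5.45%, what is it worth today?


Formula: PV = FV / (1 + r)^n
Substituting: PV = $48,350.00 / (1 + 0.0545)^3
Discount factor: (1.0545)^3 = 1.172573
PV = $48,350.00 / 1.172573 = $41,234.12

$41,234.12


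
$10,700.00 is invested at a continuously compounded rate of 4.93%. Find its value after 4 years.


Formula: FV = P * e^(r*t)
Exponent: r*t = 0.0493 * 4 = 0.1972
e^(0.1972) = 1.217988
FV = $10,700.00 * 1.217988 = $13,032.47

$13,032.47


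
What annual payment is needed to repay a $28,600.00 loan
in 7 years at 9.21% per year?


Formula: PMT = PV * r / (1 - (1+r)^(-n))
Denominator: 1 - (1 + 0.0921)^(-7) = 0.460287
Numerator: $28,600.00 * 0.0921 = 2634.06
PMT = 2634.06 / 0.460287 = $5,722.65

$5,722.65


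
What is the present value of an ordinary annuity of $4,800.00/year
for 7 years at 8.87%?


Formula: PV = PMT * (1 - (1+r)^(-n)) / r
Discount factor: (1 + 0.0887)^(-7) = 0.551623
Bracket: 1 - 0.551623 = 0.448377
PV = $4,800.00 * 0.448377 / 0.0887 = $24,263.91

$24,263.91


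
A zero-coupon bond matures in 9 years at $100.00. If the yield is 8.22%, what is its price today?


Formula: Price = FV / (1 + r)^n
Substituting: Price = $100.00 / (1 + 0.0822)^9
Discount factor: (1.0822)^9 = 2.035953
Price = $100.00 / 2.035953 = $49.12

$49.12


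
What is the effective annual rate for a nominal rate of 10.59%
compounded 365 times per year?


Formula: EAR = (1 + r/m)^m - 1
Period rate: r/m = 0.1059 / 365 = 0.00029
Compounding: (1 + 0.00029)^365 = 1.111694
EAR = 1.111694 - 1 = 0.111694

0.111694


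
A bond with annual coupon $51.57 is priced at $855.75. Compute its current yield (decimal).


Formula: Current yield = annual coupon / price
Substituting: CY = $51.57 / $855.75
CY = 0.060263

0.060263


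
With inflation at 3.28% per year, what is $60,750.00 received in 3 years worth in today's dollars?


Formula: Real value = nominal / (1 + inflation)^years
Price level: (1 + 0.0328)^3 = 1.101663
Real value = $60,750.00 / 1.101663 = $55,143.91

$55,143.91


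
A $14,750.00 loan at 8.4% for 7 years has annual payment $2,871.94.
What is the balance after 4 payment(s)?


Formula: Balance = PV*(1+r)^k - PMT*((1+r)^k - 1)/r
Growth: (1 + 0.084)^4 = 1.380757
Accumulated factor: ((1+r)^k - 1)/r = 4.532817
Balance = $14,750.00 * 1.380757 - $2,871.94 * 4.532817
Balance = $7,348.18

$7,348.18


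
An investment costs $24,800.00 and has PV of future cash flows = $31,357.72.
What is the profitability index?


Formula: PI = PV(cash flows) / initial investment
Substituting: PI = $31,357.72 / $24,800.00
PI = 1.2644

1.2644


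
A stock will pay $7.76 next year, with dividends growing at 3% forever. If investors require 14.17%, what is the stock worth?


Formula: P = D1 / (r - g)
Spread: r - g = 0.1417 - 0.03 = 0.1117
Substituting: P = $7.76 / 0.1117
P = $69.47

$69.47


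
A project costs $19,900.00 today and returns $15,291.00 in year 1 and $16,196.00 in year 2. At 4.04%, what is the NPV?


Formula: NPV = C0 + C1/(1+r) + C2/(1+r)^2
Discount C1: $15,291.00 / (1 + 0.0404) = $14,697.23
Discount C2: $16,196.00 / (1 + 0.0404)^2 = $14,962.60
NPV = -$19,900.00 + $14,697.23 + $14,962.60 = $9,759.83

$9,759.83


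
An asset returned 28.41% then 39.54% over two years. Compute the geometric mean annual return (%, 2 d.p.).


Formula: Geometric mean = ((1+r1)*(1+r2))^(1/2) - 1
Product: (1 + 0.2841) * (1 + 0.3954) = 1.2841 * 1.3954 = 1.791833
Square root: 1.791833^0.5 = 1.338594
Geometric mean = 1.338594 - 1 = 0.338594
As percentage: 33.86%

33.86%


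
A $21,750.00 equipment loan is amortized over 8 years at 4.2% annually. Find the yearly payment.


Formula: PMT = PV * r / (1 - (1+r)^(-n))
Denominator: 1 - (1 + 0.042)^(-8) = 0.280455
Numerator: $21,750.00 * 0.042 = 913.5
PMT = 913.5 / 0.280455 = $3,257.21

$3,257.21


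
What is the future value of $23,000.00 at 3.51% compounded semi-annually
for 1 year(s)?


Formula: FV = P * (1 + r/m)^(m*t)
Period rate: r/m = 0.0351 / 2 = 0.01755
Total periods: m*t = 2 * 1 = 2
Growth factor: (1 + 0.01755)^2 = 1.035408
FV = $23,000.00 * 1.035408 = $23,814.38

$23,814.38


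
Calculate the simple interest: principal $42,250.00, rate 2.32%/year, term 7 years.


Formula: I = P * r * t
Substituting: I = $42,250.00 * 0.0232 * 7
Step: I = $42,250.00 * 0.1624
I = $6,861.40

$6,861.40


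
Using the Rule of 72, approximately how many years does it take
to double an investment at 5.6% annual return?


Formula: Years ≈ 72 / r
Substituting: Years ≈ 72 / 5.6
Years ≈ 12.9

12.9 years


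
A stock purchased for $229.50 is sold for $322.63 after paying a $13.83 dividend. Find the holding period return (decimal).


Formula: HPR = (P1 - P0 + D) / P0
Gain: $322.63 - $229.50 + $13.83 = $106.96
HPR = $106.96 / $229.50 = 0.4661

0.4661


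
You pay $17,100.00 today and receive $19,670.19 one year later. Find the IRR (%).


Formula: IRR = C1/C0 - 1
Substituting: IRR = $19,670.19 / $17,100.00 - 1
Ratio: 1.150304 - 1 = 0.150304
IRR = 15.0304%

15.0304%


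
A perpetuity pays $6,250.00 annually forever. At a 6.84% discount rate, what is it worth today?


Formula: PV = C / r
Substituting: PV = $6,250.00 / 0.0684
PV = $91,374.27

$91,374.27


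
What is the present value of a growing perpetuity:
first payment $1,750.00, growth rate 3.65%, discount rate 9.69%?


Formula: PV = C / (r - g)
Spread: r - g = 0.0969 - 0.0365 = 0.0604
Substituting: PV = $1,750.00 / 0.0604
PV = $28,973.51

$28,973.51


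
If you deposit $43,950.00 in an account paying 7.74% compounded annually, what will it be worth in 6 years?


Formula: FV = P * (1 + r)^n
Substituting: FV = $43,950.00 * (1 + 0.0774)^6
Growth factor: (1.0774)^6 = 1.56409
FV = $43,950.00 * 1.56409 = $68,741.77

$68,741.77


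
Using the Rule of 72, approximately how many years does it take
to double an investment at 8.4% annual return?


Formula: Years ≈ 72 / r
Substituting: Years ≈ 72 / 8.4
Years ≈ 8.6

8.6 years


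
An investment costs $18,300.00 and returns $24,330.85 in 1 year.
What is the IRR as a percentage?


Formula: IRR = C1/C0 - 1
Substituting: IRR = $24,330.85 / $18,300.00 - 1
Ratio: 1.329555 - 1 = 0.329555
IRR = 32.9555%

32.9555%


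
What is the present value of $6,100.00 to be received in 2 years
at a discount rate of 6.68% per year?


Formula: PV = FV / (1 + r)^n
Substituting: PV = $6,100.00 / (1 + 0.0668)^2
Discount factor: (1.0668)^2 = 1.138062
PV = $6,100.00 / 1.138062 = $5,359.99

$5,359.99


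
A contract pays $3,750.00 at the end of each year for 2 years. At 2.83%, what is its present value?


Formula: PV = PMT * (1 - (1+r)^(-n)) / r
Discount factor: (1 + 0.0283)^(-2) = 0.945715
Bracket: 1 - 0.945715 = 0.054285
PV = $3,750.00 * 0.054285 / 0.0283 = $7,193.23

$7,193.23


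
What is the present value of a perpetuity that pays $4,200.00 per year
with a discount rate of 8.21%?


Formula: PV = C / r
Substituting: PV = $4,200.00 / 0.0821
PV = $51,157.13

$51,157.13


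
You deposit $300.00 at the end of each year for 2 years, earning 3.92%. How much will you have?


Formula: FV = PMT * ((1+r)^n - 1) / r
Growth factor: (1 + 0.0392)^2 = 1.079937
Numerator: 1.079937 - 1 = 0.079937
FV = $300.00 * 0.079937 / 0.0392 = $611.76

$611.76


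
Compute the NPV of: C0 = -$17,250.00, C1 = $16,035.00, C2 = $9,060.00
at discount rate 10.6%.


Formula: NPV = C0 + C1/(1+r) + C2/(1+r)^2
Discount C1: $16,035.00 / (1 + 0.106) = $14,498.19
Discount C2: $9,060.00 / (1 + 0.106)^2 = $7,406.58
NPV = -$17,250.00 + $14,498.19 + $7,406.58 = $4,654.78

$4,654.78


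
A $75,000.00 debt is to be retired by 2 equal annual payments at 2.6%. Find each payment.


Formula: PMT = PV * r / (1 - (1+r)^(-n))
Denominator: 1 - (1 + 0.026)^(-2) = 0.05004
Numerator: $75,000.00 * 0.026 = 1950.0
PMT = 1950.0 / 0.05004 = $38,968.76

$38,968.76


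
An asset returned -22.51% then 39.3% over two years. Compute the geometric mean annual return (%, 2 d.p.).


Formula: Geometric mean = ((1+r1)*(1+r2))^(1/2) - 1
Product: (1 + -0.2251) * (1 + 0.393) = 0.7749 * 1.393 = 1.079436
Square root: 1.079436^0.5 = 1.038959
Geometric mean = 1.038959 - 1 = 0.038959
As percentage: 3.90%

3.90%


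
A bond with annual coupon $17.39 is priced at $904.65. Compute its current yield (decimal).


Formula: Current yield = annual coupon / price
Substituting: CY = $17.39 / $904.65
CY = 0.019223

0.019223


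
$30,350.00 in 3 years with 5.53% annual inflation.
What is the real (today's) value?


Formula: Real value = nominal / (1 + inflation)^years
Price level: (1 + 0.0553)^3 = 1.175243
Real value = $30,350.00 / 1.175243 = $25,824.44

$25,824.44


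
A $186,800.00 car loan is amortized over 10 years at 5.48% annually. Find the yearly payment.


Formula: PMT = PV * r / (1 - (1+r)^(-n))
Denominator: 1 - (1 + 0.0548)^(-10) = 0.413458
Numerator: $186,800.00 * 0.0548 = 10236.64
PMT = 10236.64 / 0.413458 = $24,758.57

$24,758.57


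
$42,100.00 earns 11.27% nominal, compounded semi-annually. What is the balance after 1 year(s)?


Formula: FV = P * (1 + r/m)^(m*t)
Period rate: r/m = 0.1127 / 2 = 0.05635
Total periods: m*t = 2 * 1 = 2
Growth factor: (1 + 0.05635)^2 = 1.115875
FV = $42,100.00 * 1.115875 = $46,978.35

$46,978.35


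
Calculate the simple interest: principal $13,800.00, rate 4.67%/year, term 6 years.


Formula: I = P * r * t
Substituting: I = $13,800.00 * 0.0467 * 6
Step: I = $13,800.00 * 0.2802
I = $3,866.76

$3,866.76


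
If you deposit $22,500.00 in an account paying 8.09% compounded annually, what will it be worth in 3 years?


Formula: FV = P * (1 + r)^n
Substituting: FV = $22,500.00 * (1 + 0.0809)^3
Growth factor: (1.0809)^3 = 1.262864
FV = $22,500.00 * 1.262864 = $28,414.44

$28,414.44


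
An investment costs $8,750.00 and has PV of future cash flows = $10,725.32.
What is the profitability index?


Formula: PI = PV(cash flows) / initial investment
Substituting: PI = $10,725.32 / $8,750.00
PI = 1.2258

1.2258


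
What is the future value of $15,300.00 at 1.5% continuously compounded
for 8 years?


Formula: FV = P * e^(r*t)
Exponent: r*t = 0.015 * 8 = 0.12
e^(0.12) = 1.127497
FV = $15,300.00 * 1.127497 = $17,250.70

$17,250.70


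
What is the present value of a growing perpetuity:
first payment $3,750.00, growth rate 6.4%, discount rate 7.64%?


Formula: PV = C / (r - g)
Spread: r - g = 0.0764 - 0.064 = 0.0124
Substituting: PV = $3,750.00 / 0.0124
PV = $302,419.35

$302,419.35


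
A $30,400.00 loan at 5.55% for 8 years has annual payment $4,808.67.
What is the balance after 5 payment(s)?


Formula: Balance = PV*(1+r)^k - PMT*((1+r)^k - 1)/r
Growth: (1 + 0.0555)^5 = 1.31006
Accumulated factor: ((1+r)^k - 1)/r = 5.586667
Balance = $30,400.00 * 1.31006 - $4,808.67 * 5.586667
Balance = $12,961.39

$12,961.39


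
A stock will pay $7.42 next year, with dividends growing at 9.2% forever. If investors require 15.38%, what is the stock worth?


Formula: P = D1 / (r - g)
Spread: r - g = 0.1538 - 0.092 = 0.0618
Substituting: P = $7.42 / 0.0618
P = $120.06

$120.06


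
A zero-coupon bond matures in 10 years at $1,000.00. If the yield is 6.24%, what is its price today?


Formula: Price = FV / (1 + r)^n
Substituting: Price = $1,000.00 / (1 + 0.0624)^10
Discount factor: (1.0624)^10 = 1.831811
Price = $1,000.00 / 1.831811 = $545.91

$545.91


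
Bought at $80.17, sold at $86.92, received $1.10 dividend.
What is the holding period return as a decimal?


Formula: HPR = (P1 - P0 + D) / P0
Gain: $86.92 - $80.17 + $1.10 = $7.85
HPR = $7.85 / $80.17 = 0.0979

0.0979


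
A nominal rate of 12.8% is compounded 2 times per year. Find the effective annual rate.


Formula: EAR = (1 + r/m)^m - 1
Period rate: r/m = 0.128 / 2 = 0.064
Compounding: (1 + 0.064)^2 = 1.132096
EAR = 1.132096 - 1 = 0.132096

0.132096


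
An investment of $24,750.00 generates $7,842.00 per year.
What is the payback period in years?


Formula: Payback = investment / annual cash flow
Substituting: Payback = $24,750.00 / $7,842.00
Payback = 3.1561 years

3.1561 years


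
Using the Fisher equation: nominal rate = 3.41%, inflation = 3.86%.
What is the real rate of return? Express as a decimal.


Formula: (1 + r_real) = (1 + r_nom) / (1 + inflation)
Substituting: (1 + r_real) = 1.0341 / 1.0386
(1 + r_real) = 0.995667
r_real = 0.995667 - 1 = -0.004333

-0.004333


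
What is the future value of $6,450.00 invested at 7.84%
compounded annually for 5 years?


Formula: FV = P * (1 + r)^n
Substituting: FV = $6,450.00 * (1 + 0.0784)^5
Growth factor: (1.0784)^5 = 1.458476
FV = $6,450.00 * 1.458476 = $9,407.17

$9,407.17


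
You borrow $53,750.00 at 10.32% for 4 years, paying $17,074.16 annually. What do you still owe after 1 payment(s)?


Formula: Balance = PV*(1+r)^k - PMT*((1+r)^k - 1)/r
Growth: (1 + 0.1032)^1 = 1.1032
Accumulated factor: ((1+r)^k - 1)/r = 1.0
Balance = $53,750.00 * 1.1032 - $17,074.16 * 1.0
Balance = $42,222.84

$42,222.84


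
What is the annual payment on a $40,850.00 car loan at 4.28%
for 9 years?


Formula: PMT = PV * r / (1 - (1+r)^(-n))
Denominator: 1 - (1 + 0.0428)^(-9) = 0.314211
Numerator: $40,850.00 * 0.0428 = 1748.38
PMT = 1748.38 / 0.314211 = $5,564.36

$5,564.36


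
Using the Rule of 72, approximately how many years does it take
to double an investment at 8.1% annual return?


Formula: Years ≈ 72 / r
Substituting: Years ≈ 72 / 8.1
Years ≈ 8.9

8.9 years


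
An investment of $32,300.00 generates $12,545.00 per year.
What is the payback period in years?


Formula: Payback = investment / annual cash flow
Substituting: Payback = $32,300.00 / $12,545.00
Payback = 2.5747 years

2.5747 years


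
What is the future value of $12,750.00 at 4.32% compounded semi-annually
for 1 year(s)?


Formula: FV = P * (1 + r/m)^(m*t)
Period rate: r/m = 0.0432 / 2 = 0.0216
Total periods: m*t = 2 * 1 = 2
Growth factor: (1 + 0.0216)^2 = 1.043667
FV = $12,750.00 * 1.043667 = $13,306.75

$13,306.75


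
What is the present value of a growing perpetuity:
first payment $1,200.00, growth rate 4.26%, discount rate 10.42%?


Formula: PV = C / (r - g)
Spread: r - g = 0.1042 - 0.0426 = 0.0616
Substituting: PV = $1,200.00 / 0.0616
PV = $19,480.52

$19,480.52
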